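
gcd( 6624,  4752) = 144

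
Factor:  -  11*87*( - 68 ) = 65076 = 2^2*3^1*11^1* 17^1*29^1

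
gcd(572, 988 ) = 52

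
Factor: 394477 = 421^1*937^1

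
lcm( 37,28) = 1036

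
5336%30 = 26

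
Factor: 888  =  2^3*3^1*37^1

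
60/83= 60/83 = 0.72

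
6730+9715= 16445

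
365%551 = 365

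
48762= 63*774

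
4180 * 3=12540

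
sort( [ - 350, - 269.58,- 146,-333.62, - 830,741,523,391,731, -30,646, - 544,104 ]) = [-830, - 544, - 350 ,- 333.62, - 269.58, - 146, - 30, 104,391,523,646,731, 741] 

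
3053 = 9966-6913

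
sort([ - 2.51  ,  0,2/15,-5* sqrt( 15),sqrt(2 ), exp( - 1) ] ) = [-5*sqrt( 15 ), - 2.51,0,2/15,  exp( - 1 ),sqrt( 2) ] 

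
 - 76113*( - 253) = 19256589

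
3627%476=295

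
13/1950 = 1/150 = 0.01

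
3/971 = 3/971 = 0.00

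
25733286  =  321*80166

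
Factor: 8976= 2^4*3^1 * 11^1 * 17^1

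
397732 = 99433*4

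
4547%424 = 307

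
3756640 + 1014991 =4771631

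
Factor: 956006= 2^1*37^1*12919^1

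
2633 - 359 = 2274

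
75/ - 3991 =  - 75/3991 = - 0.02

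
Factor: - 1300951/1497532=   -  2^ ( - 2 )*71^( - 1) *283^1*4597^1*5273^(- 1)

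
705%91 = 68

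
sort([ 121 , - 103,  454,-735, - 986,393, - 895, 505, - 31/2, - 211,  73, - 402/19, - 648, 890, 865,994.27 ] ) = [ - 986,  -  895, - 735, - 648, - 211, - 103, - 402/19, - 31/2,73,121 , 393, 454, 505, 865 , 890, 994.27 ]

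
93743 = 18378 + 75365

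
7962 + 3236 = 11198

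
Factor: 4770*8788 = 2^3 *3^2  *  5^1 *13^3 * 53^1 = 41918760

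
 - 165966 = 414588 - 580554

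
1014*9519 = 9652266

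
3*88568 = 265704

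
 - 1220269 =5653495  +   - 6873764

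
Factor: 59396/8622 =62/9=2^1*3^( -2)*31^1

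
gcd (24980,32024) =4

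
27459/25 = 1098+9/25 = 1098.36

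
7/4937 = 7/4937 = 0.00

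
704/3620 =176/905 = 0.19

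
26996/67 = 402 + 62/67 = 402.93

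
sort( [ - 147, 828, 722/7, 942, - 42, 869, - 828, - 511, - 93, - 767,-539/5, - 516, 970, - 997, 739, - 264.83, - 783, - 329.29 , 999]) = [ - 997, - 828, - 783, - 767,-516, - 511,-329.29, - 264.83, - 147, -539/5,  -  93, - 42, 722/7 , 739, 828,  869 , 942, 970, 999]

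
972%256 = 204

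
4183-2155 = 2028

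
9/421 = 9/421 = 0.02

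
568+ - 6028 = - 5460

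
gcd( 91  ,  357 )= 7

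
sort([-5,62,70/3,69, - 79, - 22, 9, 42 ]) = [ - 79,-22,- 5, 9,70/3,  42,  62, 69]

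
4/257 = 4/257 = 0.02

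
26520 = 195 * 136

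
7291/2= 3645 +1/2 = 3645.50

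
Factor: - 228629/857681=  - 11^(-1)*97^1*103^( - 1)*757^(-1)*2357^1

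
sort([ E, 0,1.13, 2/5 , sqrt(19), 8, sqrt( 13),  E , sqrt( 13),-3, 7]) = [-3,0 , 2/5, 1.13, E,  E, sqrt( 13), sqrt( 13), sqrt ( 19), 7, 8 ] 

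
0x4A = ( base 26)2M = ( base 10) 74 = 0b1001010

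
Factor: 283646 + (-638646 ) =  - 355000 = -2^3*5^4*71^1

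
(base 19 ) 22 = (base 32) 18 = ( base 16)28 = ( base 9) 44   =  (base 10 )40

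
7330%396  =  202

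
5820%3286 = 2534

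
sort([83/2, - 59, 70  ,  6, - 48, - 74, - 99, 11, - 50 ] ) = [ - 99, - 74, - 59, - 50, - 48, 6, 11, 83/2, 70] 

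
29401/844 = 29401/844 = 34.84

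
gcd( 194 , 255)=1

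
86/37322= 43/18661 = 0.00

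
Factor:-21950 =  - 2^1*5^2*439^1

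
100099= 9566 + 90533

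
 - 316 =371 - 687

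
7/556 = 7/556= 0.01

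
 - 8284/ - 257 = 32 + 60/257 = 32.23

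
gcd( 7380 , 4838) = 82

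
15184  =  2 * 7592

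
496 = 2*248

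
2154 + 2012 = 4166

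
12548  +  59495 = 72043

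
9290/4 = 4645/2 = 2322.50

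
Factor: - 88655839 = -5843^1 *15173^1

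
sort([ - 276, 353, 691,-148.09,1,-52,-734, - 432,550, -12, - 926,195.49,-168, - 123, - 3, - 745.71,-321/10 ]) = [ - 926, - 745.71,-734, - 432, - 276,-168, - 148.09,-123,- 52,-321/10,-12,-3 , 1  ,  195.49,  353, 550,691]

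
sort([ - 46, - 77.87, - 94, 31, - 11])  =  [- 94, - 77.87,  -  46, - 11, 31]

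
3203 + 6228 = 9431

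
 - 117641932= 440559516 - 558201448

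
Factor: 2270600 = 2^3*5^2*11353^1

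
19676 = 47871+-28195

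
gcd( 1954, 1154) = 2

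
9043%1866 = 1579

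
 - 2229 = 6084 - 8313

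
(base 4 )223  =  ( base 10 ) 43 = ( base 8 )53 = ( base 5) 133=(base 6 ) 111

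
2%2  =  0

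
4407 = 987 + 3420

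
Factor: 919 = 919^1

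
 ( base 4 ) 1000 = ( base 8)100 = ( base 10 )64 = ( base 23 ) 2i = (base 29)26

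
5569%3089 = 2480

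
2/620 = 1/310 = 0.00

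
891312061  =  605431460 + 285880601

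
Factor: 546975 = 3^2*5^2 * 11^1*13^1*17^1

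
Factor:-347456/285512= -2^3*61^1 * 401^( - 1) = - 488/401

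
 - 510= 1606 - 2116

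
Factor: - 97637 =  - 163^1 * 599^1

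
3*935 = 2805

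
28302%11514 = 5274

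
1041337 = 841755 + 199582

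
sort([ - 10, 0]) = [ - 10,0] 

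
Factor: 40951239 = 3^1*7^1*167^1*11677^1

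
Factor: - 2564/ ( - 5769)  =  4/9 = 2^2 * 3^( - 2 ) 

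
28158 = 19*1482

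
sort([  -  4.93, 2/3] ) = [-4.93, 2/3 ] 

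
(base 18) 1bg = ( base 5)4123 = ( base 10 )538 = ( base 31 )hb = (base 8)1032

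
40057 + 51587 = 91644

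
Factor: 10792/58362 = 76/411 =2^2 * 3^( - 1 )*19^1*137^(-1)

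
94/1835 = 94/1835 = 0.05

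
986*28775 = 28372150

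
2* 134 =268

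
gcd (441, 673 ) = 1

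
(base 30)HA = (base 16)208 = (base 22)11E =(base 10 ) 520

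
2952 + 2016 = 4968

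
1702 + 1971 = 3673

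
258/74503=258/74503 = 0.00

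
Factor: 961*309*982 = 2^1*3^1*31^2*103^1 *491^1 = 291603918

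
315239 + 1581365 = 1896604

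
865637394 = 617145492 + 248491902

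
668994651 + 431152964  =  1100147615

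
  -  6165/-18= 342 + 1/2 = 342.50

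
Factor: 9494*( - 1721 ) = - 16339174= -2^1*47^1*101^1*1721^1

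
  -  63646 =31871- 95517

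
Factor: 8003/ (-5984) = - 2^( - 5)*11^( - 1)*17^( - 1)* 53^1*151^1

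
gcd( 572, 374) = 22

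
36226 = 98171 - 61945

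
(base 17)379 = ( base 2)1111100011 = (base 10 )995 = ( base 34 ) t9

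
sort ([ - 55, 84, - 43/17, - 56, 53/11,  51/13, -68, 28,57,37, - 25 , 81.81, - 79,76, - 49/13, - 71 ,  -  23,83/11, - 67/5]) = [ - 79 , - 71 ,  -  68, - 56,  -  55, - 25 , - 23 , - 67/5 , - 49/13, - 43/17,  51/13 , 53/11,83/11,28,37,57,76 , 81.81,84] 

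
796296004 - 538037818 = 258258186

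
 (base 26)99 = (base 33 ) 7c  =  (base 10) 243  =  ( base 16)F3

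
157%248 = 157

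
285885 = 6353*45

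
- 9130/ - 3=3043+ 1/3 =3043.33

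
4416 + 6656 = 11072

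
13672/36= 3418/9 = 379.78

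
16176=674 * 24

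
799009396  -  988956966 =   -  189947570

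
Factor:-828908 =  - 2^2*207227^1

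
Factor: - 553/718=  - 2^( - 1) * 7^1 *79^1*359^( - 1)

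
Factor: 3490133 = 167^1 * 20899^1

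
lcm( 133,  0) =0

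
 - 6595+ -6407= - 13002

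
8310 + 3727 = 12037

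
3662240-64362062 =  - 60699822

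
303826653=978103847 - 674277194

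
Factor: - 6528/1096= - 816/137 = -2^4* 3^1*17^1 * 137^( - 1)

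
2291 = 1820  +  471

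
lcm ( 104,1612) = 3224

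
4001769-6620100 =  - 2618331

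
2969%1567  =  1402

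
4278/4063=4278/4063= 1.05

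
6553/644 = 10 + 113/644=10.18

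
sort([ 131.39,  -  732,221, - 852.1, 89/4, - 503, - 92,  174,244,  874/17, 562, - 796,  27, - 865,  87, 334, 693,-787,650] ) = [ - 865, - 852.1, - 796, -787, - 732,-503 ,-92,89/4, 27, 874/17,87, 131.39,174, 221,244,334,562 , 650, 693]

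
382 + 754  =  1136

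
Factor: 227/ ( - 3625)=-5^( - 3) *29^(-1 )*227^1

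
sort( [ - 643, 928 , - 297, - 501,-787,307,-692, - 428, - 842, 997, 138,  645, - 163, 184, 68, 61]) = [ - 842, - 787, - 692,-643, - 501,-428 , - 297,-163 , 61,  68, 138,  184  ,  307, 645, 928,997 ]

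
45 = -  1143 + 1188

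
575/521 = 575/521  =  1.10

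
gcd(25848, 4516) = 4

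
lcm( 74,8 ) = 296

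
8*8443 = 67544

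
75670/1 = 75670  =  75670.00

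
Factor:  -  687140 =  - 2^2*5^1*17^1  *  43^1*47^1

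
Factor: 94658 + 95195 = 189853 = 189853^1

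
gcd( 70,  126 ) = 14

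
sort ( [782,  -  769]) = [  -  769, 782 ]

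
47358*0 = 0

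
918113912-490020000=428093912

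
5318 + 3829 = 9147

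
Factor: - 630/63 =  - 2^1*5^1 = - 10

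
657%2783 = 657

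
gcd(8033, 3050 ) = 1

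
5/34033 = 5/34033=0.00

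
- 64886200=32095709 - 96981909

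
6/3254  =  3/1627 = 0.00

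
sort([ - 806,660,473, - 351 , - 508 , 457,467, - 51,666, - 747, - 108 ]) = [ - 806, - 747, - 508, - 351, -108, - 51,457 , 467,473, 660 , 666]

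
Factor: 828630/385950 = 3^4*5^(  -  1)*11^1*83^(  -  1 ) =891/415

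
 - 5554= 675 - 6229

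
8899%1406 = 463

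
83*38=3154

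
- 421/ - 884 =421/884 = 0.48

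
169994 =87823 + 82171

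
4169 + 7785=11954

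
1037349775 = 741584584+295765191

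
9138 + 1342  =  10480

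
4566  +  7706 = 12272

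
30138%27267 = 2871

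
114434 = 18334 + 96100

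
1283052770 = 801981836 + 481070934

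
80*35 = 2800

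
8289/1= 8289 = 8289.00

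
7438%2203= 829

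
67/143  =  67/143=0.47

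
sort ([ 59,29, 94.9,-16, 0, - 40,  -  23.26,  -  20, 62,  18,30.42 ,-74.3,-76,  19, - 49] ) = [-76,-74.3,  -  49,-40, - 23.26,-20 ,-16,0, 18, 19,29, 30.42 , 59, 62, 94.9 ]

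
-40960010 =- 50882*805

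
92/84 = 1 + 2/21 = 1.10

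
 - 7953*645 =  - 5129685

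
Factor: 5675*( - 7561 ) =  - 42908675 = - 5^2 * 227^1*7561^1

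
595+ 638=1233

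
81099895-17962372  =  63137523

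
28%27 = 1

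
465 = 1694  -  1229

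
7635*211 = 1610985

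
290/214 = 145/107  =  1.36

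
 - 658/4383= - 1 + 3725/4383 = -0.15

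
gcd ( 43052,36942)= 94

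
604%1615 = 604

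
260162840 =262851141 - 2688301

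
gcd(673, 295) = 1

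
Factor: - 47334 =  - 2^1*3^1*7^3*23^1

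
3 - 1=2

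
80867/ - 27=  - 80867/27 = - 2995.07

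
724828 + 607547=1332375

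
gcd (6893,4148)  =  61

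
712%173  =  20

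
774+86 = 860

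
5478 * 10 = 54780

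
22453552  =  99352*226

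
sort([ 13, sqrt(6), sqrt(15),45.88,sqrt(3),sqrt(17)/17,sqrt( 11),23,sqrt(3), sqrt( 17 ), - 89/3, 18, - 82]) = [ - 82,-89/3,sqrt( 17) /17,sqrt(3 ), sqrt( 3),sqrt (6),  sqrt( 11),sqrt( 15),sqrt(17), 13,18,23, 45.88] 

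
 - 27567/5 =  - 27567/5=- 5513.40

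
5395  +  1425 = 6820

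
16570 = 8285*2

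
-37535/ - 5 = 7507/1 = 7507.00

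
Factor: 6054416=2^4*378401^1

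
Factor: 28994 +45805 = 74799 = 3^2 * 8311^1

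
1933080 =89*21720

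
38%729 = 38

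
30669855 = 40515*757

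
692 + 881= 1573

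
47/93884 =47/93884 = 0.00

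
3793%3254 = 539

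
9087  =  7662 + 1425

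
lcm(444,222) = 444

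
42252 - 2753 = 39499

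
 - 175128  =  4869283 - 5044411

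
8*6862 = 54896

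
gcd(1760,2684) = 44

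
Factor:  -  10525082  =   - 2^1 * 97^1*227^1*239^1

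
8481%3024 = 2433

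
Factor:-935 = -5^1*11^1*17^1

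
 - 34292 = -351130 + 316838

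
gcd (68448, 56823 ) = 93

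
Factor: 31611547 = 11^1*2873777^1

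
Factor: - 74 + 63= - 11^1 = - 11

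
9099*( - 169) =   -  1537731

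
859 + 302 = 1161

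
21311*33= 703263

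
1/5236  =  1/5236 = 0.00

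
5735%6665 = 5735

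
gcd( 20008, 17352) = 8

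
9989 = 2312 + 7677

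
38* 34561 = 1313318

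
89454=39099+50355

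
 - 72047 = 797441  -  869488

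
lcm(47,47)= 47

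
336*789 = 265104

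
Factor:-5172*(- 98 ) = 2^3*3^1*7^2*431^1 = 506856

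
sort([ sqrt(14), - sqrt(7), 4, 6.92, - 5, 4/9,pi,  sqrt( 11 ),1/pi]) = [ - 5, - sqrt( 7 ),1/pi,4/9,  pi,sqrt( 11 ),sqrt(14),4, 6.92]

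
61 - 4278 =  - 4217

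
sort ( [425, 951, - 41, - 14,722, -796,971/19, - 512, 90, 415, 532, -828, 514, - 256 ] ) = [ - 828, - 796, - 512,-256, - 41, - 14,971/19, 90, 415, 425,514,532, 722,951 ] 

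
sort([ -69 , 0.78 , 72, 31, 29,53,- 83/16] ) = [-69, - 83/16, 0.78, 29, 31, 53, 72 ] 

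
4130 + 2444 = 6574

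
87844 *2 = 175688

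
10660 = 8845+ 1815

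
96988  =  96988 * 1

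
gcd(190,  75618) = 2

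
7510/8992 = 3755/4496 = 0.84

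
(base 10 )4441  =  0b1000101011001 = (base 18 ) DCD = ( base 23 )892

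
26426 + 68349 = 94775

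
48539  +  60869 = 109408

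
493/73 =493/73 = 6.75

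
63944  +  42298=106242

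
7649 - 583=7066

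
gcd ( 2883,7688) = 961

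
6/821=6/821 = 0.01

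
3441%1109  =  114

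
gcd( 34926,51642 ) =6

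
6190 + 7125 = 13315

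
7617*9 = 68553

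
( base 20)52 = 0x66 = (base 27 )3l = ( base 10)102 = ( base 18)5c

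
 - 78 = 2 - 80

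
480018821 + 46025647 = 526044468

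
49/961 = 49/961 = 0.05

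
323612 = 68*4759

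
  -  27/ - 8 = 3  +  3/8 = 3.38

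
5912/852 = 6 + 200/213 = 6.94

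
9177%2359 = 2100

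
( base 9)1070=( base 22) 1E0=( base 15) 37c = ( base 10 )792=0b1100011000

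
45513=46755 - 1242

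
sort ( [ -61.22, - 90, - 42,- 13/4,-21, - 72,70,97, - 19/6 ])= [ - 90, - 72, - 61.22, - 42,-21, - 13/4,  -  19/6, 70,97]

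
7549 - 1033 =6516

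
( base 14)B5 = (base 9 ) 186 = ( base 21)7c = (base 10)159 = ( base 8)237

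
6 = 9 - 3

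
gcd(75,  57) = 3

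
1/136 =1/136 = 0.01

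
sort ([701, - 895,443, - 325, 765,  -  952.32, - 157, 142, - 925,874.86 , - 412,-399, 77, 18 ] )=[ - 952.32, - 925, - 895 , - 412 , - 399,-325, - 157,18, 77, 142,443,  701, 765,874.86] 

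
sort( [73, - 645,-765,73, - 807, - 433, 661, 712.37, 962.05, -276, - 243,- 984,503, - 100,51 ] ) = [ - 984, - 807,-765 ,  -  645, - 433, - 276, - 243 ,  -  100,  51, 73 , 73, 503,661,712.37, 962.05] 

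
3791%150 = 41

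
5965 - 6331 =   -  366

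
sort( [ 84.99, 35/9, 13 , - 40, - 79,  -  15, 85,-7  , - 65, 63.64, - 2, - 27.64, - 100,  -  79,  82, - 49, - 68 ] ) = [ - 100, - 79, - 79 , - 68 ,-65, - 49, - 40,-27.64, - 15,-7, - 2, 35/9, 13, 63.64,82,84.99, 85 ]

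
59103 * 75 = 4432725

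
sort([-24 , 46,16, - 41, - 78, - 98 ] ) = [ - 98, - 78 , - 41, - 24,16, 46 ] 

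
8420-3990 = 4430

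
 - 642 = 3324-3966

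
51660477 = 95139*543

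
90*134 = 12060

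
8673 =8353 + 320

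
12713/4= 12713/4 = 3178.25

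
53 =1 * 53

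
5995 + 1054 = 7049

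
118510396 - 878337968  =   - 759827572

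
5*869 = 4345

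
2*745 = 1490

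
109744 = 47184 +62560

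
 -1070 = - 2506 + 1436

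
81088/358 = 40544/179 = 226.50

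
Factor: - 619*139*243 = -3^5*139^1 * 619^1= -20907963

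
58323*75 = 4374225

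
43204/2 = 21602  =  21602.00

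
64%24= 16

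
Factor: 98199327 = 3^1*17^1*1327^1 * 1451^1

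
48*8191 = 393168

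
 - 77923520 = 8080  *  ( - 9644)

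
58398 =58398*1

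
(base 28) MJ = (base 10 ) 635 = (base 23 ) 14e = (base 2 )1001111011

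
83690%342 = 242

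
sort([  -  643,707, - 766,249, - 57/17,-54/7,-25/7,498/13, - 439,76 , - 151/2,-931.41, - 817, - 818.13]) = [ - 931.41, - 818.13, - 817, - 766, - 643, - 439, - 151/2,-54/7,-25/7,  -  57/17,  498/13,76,249,707 ]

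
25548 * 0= 0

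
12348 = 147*84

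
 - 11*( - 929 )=10219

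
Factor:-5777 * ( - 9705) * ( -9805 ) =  - 549725021925 = -3^1*5^2 * 37^1*53^2*109^1*647^1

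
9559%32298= 9559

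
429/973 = 429/973 = 0.44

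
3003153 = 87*34519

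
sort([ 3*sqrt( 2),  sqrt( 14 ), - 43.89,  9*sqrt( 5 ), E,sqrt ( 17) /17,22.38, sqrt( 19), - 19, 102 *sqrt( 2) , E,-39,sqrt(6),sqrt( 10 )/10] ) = [-43.89, - 39,-19,sqrt( 17) /17,sqrt( 10) /10,sqrt( 6 ),E,  E, sqrt( 14 ), 3 * sqrt( 2 ),sqrt( 19), 9 * sqrt(5) , 22.38,102*sqrt( 2 )] 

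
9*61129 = 550161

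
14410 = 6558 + 7852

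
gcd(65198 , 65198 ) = 65198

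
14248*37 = 527176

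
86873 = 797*109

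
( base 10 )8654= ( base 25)DL4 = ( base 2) 10000111001110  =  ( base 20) 11ce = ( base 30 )9IE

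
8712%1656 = 432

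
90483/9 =10053+2/3= 10053.67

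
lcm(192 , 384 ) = 384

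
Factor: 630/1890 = 3^(-1) = 1/3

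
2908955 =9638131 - 6729176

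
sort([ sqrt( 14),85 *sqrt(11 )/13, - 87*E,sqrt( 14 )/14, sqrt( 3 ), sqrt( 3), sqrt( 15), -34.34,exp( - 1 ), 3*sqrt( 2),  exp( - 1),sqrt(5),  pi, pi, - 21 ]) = [ -87  *E, - 34.34, -21, sqrt( 14)/14 , exp( - 1), exp( - 1),sqrt( 3 ),sqrt( 3) , sqrt(5),  pi , pi,  sqrt(14) , sqrt( 15),3*sqrt (2 ) , 85*sqrt(11)/13 ] 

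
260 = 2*130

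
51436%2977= 827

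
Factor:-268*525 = -140700 = -2^2*3^1*5^2*7^1*67^1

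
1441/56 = 25 + 41/56 =25.73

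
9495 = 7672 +1823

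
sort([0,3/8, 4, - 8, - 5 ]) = [ - 8, - 5 , 0,3/8, 4] 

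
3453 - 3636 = - 183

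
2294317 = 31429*73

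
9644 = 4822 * 2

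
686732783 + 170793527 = 857526310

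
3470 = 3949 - 479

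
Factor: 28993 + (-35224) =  - 6231 = -  3^1 * 31^1*67^1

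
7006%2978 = 1050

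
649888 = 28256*23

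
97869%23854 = 2453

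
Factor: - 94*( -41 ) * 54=208116 = 2^2*3^3*41^1*47^1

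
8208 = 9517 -1309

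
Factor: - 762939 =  - 3^4*9419^1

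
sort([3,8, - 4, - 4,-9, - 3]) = [ - 9, - 4, - 4, -3, 3 , 8] 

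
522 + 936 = 1458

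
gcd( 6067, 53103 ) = 1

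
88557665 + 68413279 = 156970944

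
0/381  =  0 = 0.00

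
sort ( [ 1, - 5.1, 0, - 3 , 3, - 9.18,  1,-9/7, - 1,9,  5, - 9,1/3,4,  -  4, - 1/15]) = [- 9.18,- 9,-5.1,- 4  , - 3, - 9/7,-1,-1/15,  0,1/3, 1,  1 , 3,  4,5, 9 ] 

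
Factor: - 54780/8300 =  -  33/5 = - 3^1*5^ (-1) * 11^1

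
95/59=95/59 = 1.61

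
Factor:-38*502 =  - 19076 = - 2^2*19^1*251^1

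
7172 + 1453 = 8625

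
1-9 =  - 8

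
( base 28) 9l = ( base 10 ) 273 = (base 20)DD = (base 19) e7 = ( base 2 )100010001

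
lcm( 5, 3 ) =15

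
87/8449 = 87/8449 = 0.01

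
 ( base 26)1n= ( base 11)45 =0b110001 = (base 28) 1l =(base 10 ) 49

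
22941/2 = 22941/2=11470.50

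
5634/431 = 5634/431= 13.07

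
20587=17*1211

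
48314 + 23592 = 71906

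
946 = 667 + 279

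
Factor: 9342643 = 659^1*14177^1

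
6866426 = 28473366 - 21606940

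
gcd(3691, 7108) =1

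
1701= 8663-6962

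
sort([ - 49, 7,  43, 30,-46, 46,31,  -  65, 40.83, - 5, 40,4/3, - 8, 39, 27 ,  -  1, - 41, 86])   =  [- 65, - 49,  -  46, - 41, - 8, -5, - 1,4/3, 7, 27, 30,  31, 39, 40, 40.83, 43, 46, 86] 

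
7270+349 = 7619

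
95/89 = 95/89  =  1.07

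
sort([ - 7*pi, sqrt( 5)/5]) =[ - 7* pi, sqrt(5 ) /5]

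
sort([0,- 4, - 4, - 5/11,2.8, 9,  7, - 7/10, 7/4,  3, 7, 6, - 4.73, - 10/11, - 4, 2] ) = [ - 4.73, - 4, - 4, - 4 , - 10/11, - 7/10,-5/11, 0,7/4,2, 2.8, 3,6 , 7,7,9 ]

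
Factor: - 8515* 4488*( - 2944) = 2^10*3^1  *5^1*11^1 * 13^1*17^1*23^1* 131^1 = 112505902080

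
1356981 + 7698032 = 9055013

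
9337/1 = 9337 = 9337.00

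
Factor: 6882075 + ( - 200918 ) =6681157= 7^1*954451^1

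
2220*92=204240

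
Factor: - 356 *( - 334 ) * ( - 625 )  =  -2^3*5^4 * 89^1*167^1 =- 74315000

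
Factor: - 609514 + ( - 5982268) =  - 6591782=- 2^1*61^1 * 71^1*761^1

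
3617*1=3617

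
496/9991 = 496/9991= 0.05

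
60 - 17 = 43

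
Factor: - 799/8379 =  - 3^(  -  2)*7^( - 2 )*17^1*19^( - 1)*47^1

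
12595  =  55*229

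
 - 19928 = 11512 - 31440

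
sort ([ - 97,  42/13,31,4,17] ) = [ - 97, 42/13 , 4,  17, 31] 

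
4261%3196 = 1065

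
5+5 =10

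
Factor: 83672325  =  3^3*5^2*11^1*59^1*191^1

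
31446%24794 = 6652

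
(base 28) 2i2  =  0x81A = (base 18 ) 674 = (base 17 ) 730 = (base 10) 2074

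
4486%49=27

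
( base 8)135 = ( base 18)53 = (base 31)30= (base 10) 93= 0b1011101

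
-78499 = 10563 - 89062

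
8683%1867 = 1215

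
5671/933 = 6  +  73/933 = 6.08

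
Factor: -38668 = - 2^2*7^1 * 1381^1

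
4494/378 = 107/9 = 11.89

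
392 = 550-158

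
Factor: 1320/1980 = 2/3 = 2^1*3^ ( - 1 ) 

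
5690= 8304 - 2614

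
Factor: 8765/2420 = 2^(  -  2 )*11^(-2)*1753^1 = 1753/484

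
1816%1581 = 235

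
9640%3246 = 3148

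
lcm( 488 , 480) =29280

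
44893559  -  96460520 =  - 51566961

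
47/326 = 47/326 = 0.14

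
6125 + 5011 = 11136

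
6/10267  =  6/10267 = 0.00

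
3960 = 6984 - 3024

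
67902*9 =611118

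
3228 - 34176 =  - 30948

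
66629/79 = 843 + 32/79 = 843.41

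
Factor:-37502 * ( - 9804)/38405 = 2^3*3^1*5^(-1 )*17^1 * 19^1*43^1*1103^1 * 7681^( - 1) = 367669608/38405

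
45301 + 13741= 59042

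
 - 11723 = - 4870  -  6853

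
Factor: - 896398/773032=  - 448199/386516  =  - 2^( - 2)*13^(-1)*7433^( - 1) * 448199^1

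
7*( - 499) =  - 3493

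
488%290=198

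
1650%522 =84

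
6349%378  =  301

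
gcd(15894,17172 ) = 18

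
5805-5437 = 368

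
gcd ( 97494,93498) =6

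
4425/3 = 1475  =  1475.00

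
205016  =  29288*7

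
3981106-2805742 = 1175364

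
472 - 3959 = -3487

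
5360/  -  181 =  - 5360/181= -29.61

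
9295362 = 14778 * 629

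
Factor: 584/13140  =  2^1*3^( - 2)*5^(  -  1 ) =2/45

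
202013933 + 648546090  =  850560023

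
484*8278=4006552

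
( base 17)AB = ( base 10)181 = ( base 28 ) 6d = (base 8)265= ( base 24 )7D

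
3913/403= 9 + 22/31 = 9.71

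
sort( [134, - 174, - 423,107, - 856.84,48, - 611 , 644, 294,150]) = [ - 856.84, - 611, - 423, - 174, 48, 107, 134,150, 294, 644 ] 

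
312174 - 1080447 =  - 768273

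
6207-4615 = 1592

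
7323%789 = 222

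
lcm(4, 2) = 4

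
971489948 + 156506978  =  1127996926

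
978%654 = 324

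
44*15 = 660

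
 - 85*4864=-413440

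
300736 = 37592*8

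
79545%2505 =1890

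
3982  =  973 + 3009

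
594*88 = 52272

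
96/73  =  1 + 23/73 = 1.32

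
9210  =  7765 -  - 1445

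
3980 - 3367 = 613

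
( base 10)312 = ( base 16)138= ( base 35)8w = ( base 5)2222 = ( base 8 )470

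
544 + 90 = 634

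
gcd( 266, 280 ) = 14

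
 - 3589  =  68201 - 71790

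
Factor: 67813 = 17^1*3989^1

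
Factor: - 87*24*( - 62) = 129456 =2^4*3^2 *29^1*31^1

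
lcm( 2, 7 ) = 14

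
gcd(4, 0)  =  4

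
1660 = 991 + 669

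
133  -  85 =48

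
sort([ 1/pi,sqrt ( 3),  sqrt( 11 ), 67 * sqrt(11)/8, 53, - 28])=[ - 28, 1/pi, sqrt( 3) , sqrt (11 ),67 * sqrt( 11 ) /8,53 ] 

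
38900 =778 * 50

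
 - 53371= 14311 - 67682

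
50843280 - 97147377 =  - 46304097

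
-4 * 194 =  - 776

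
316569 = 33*9593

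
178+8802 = 8980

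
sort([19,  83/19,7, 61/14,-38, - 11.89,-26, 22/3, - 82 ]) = [ - 82 ,  -  38, - 26,- 11.89,  61/14, 83/19,7,22/3, 19]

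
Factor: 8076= 2^2*3^1*673^1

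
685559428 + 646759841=1332319269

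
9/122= 9/122 = 0.07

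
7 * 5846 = 40922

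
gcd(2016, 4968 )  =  72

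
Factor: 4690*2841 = 2^1 *3^1*5^1*7^1*67^1*947^1 = 13324290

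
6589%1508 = 557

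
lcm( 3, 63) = 63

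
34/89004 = 17/44502 = 0.00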